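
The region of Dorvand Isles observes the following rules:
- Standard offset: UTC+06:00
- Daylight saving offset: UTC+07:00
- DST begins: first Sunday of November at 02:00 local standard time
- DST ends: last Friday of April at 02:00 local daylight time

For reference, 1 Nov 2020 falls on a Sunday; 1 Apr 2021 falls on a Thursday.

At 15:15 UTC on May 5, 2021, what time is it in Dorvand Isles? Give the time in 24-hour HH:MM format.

1 November 2020 is a Sunday, so the first Sunday is November 1.
1 April 2021 is a Thursday, so Fridays fall on 2, 9, 16, 23, 30; the last is April 30.
At the standard offset (UTC+06:00), 15:15 UTC + 6h = 21:15 Dorvand Isles standard time.
Daylight saving runs 1 November 2020 – 30 April 2021; the standard-time date in Dorvand Isles, May 5, 2021, is outside that window, so Dorvand Isles is on standard time at UTC+06:00.
15:15 UTC + 6h = 21:15 local.

21:15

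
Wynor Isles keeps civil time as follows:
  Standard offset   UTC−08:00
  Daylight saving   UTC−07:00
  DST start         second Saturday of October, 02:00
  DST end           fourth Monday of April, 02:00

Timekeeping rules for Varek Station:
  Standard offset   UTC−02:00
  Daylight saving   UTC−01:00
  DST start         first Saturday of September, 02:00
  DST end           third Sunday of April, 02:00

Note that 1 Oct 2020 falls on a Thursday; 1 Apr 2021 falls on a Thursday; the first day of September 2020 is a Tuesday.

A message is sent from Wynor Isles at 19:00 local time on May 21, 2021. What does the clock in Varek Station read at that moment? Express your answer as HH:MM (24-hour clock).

1 October 2020 is a Thursday, so the first Saturday is October 3 and the second is October 10.
1 April 2021 is a Thursday, so the first Monday is April 5 and the fourth is April 26.
Daylight saving runs 10 October 2020 – 26 April 2021; May 21, 2021 is outside that window, so Wynor Isles is on standard time at UTC−08:00.
19:00 Wynor Isles + 8h = 03:00 UTC (rolling into the next day, 22 May 2021).
1 September 2020 is a Tuesday, so the first Saturday is September 5.
1 April 2021 is a Thursday, so the first Sunday is April 4 and the third is April 18.
At the standard offset (UTC−02:00), 03:00 UTC − 2h = 01:00 Varek Station standard time.
Daylight saving runs 5 September 2020 – 18 April 2021; the standard-time date in Varek Station, May 22, 2021, is outside that window, so Varek Station is on standard time at UTC−02:00.
03:00 UTC − 2h = 01:00 Varek Station.

01:00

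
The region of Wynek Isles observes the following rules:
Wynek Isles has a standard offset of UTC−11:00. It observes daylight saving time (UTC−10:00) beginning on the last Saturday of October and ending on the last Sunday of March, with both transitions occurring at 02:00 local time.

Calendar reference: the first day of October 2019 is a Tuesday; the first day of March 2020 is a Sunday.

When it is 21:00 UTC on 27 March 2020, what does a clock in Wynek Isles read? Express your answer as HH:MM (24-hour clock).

11:00

1 October 2019 is a Tuesday, so Saturdays fall on 5, 12, 19, 26; the last is October 26.
1 March 2020 is a Sunday, so Sundays fall on 1, 8, 15, 22, 29; the last is March 29.
At the standard offset (UTC−11:00), 21:00 UTC − 11h = 10:00 Wynek Isles standard time.
Daylight saving runs 26 October 2019 – 29 March 2020; the standard-time date in Wynek Isles, 27 March 2020, is inside that window, so Wynek Isles is at UTC−10:00.
21:00 UTC − 10h = 11:00 local.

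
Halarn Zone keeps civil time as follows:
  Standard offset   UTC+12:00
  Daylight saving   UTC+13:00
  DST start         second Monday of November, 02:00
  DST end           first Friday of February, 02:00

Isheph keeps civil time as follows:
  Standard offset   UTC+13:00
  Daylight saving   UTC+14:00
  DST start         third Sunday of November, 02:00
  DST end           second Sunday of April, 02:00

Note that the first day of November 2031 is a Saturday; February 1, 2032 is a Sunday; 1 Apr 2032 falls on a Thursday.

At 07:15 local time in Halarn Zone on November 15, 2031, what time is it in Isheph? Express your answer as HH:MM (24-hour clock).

07:15

1 November 2031 is a Saturday, so the first Monday is November 3 and the second is November 10.
1 February 2032 is a Sunday, so the first Friday is February 6.
November 15, 2031 falls between 10 November 2031 and 6 February 2032, so daylight saving is in effect and Halarn Zone is at UTC+13:00.
07:15 Halarn Zone − 13h = 18:15 UTC (rolling into the previous day, 14 November 2031).
1 November 2031 is a Saturday, so the first Sunday is November 2 and the third is November 16.
1 April 2032 is a Thursday, so the first Sunday is April 4 and the second is April 11.
At the standard offset (UTC+13:00), 18:15 UTC + 13h = 07:15 Isheph standard time (rolling into the next day, 15 November 2031).
The standard-time date in Isheph, November 15, 2031, is outside the daylight-saving period (16 November 2031 – 11 April 2032), so Isheph is on standard time, UTC+13:00.
18:15 UTC + 13h = 07:15 Isheph (rolling into the next day, 15 November 2031).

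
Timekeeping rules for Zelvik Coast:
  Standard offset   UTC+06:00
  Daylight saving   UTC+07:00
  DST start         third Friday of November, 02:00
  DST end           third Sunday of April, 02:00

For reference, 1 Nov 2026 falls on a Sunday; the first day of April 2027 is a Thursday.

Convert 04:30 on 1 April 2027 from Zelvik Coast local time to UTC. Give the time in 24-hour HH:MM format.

1 November 2026 is a Sunday, so the first Friday is November 6 and the third is November 20.
1 April 2027 is a Thursday, so the first Sunday is April 4 and the third is April 18.
1 April 2027 falls between 20 November 2026 and 18 April 2027, so daylight saving is in effect and Zelvik Coast is at UTC+07:00.
04:30 local − 7h = 21:30 UTC (rolling into the previous day, 31 March 2027).

21:30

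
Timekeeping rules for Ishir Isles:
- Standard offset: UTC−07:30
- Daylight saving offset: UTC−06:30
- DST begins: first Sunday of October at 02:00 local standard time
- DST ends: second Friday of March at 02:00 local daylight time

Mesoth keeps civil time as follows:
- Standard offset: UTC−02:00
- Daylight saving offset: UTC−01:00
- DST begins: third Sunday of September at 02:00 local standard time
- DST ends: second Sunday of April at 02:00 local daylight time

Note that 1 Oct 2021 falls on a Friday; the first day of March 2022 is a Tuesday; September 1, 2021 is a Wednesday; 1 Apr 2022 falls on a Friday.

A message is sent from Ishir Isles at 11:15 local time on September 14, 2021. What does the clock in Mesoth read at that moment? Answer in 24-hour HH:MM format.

1 October 2021 is a Friday, so the first Sunday is October 3.
1 March 2022 is a Tuesday, so the first Friday is March 4 and the second is March 11.
Daylight saving runs 3 October 2021 – 11 March 2022; September 14, 2021 is outside that window, so Ishir Isles is on standard time at UTC−07:30.
11:15 Ishir Isles + 7h30m = 18:45 UTC.
1 September 2021 is a Wednesday, so the first Sunday is September 5 and the third is September 19.
1 April 2022 is a Friday, so the first Sunday is April 3 and the second is April 10.
At the standard offset (UTC−02:00), 18:45 UTC − 2h = 16:45 Mesoth standard time.
The standard-time date in Mesoth, September 14, 2021, does not fall between 19 September 2021 and 10 April 2022, so daylight saving is not in effect and Mesoth is at UTC−02:00.
18:45 UTC − 2h = 16:45 Mesoth.

16:45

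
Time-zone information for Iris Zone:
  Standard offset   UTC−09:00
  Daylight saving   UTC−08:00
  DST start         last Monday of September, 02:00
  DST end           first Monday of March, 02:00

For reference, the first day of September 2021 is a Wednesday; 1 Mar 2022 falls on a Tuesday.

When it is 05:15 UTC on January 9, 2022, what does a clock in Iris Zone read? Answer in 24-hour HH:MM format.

1 September 2021 is a Wednesday, so Mondays fall on 6, 13, 20, 27; the last is September 27.
1 March 2022 is a Tuesday, so the first Monday is March 7.
At the standard offset (UTC−09:00), 05:15 UTC − 9h = 20:15 Iris Zone standard time (rolling into the previous day, 8 January 2022).
The standard-time date in Iris Zone, January 8, 2022, falls between 27 September 2021 and 7 March 2022, so daylight saving is in effect and Iris Zone is at UTC−08:00.
05:15 UTC − 8h = 21:15 local (rolling into the previous day, 8 January 2022).

21:15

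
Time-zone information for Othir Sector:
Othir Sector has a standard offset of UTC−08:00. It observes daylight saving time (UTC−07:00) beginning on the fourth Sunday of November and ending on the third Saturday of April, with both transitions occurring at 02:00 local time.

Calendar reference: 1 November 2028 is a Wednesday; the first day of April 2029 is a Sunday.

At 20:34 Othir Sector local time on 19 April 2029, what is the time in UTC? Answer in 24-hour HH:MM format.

03:34

1 November 2028 is a Wednesday, so the first Sunday is November 5 and the fourth is November 26.
1 April 2029 is a Sunday, so the first Saturday is April 7 and the third is April 21.
19 April 2029 falls between 26 November 2028 and 21 April 2029, so daylight saving is in effect and Othir Sector is at UTC−07:00.
20:34 local + 7h = 03:34 UTC (rolling into the next day, 20 April 2029).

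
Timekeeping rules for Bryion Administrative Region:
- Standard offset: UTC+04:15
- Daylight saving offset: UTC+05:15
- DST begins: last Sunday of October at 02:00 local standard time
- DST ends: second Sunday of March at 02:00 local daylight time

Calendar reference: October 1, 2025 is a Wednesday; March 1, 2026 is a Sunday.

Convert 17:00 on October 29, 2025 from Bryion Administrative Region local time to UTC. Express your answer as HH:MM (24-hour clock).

1 October 2025 is a Wednesday, so Sundays fall on 5, 12, 19, 26; the last is October 26.
1 March 2026 is a Sunday, so the first Sunday is March 1 and the second is March 8.
Daylight saving runs 26 October 2025 – 8 March 2026; October 29, 2025 is inside that window, so Bryion Administrative Region is at UTC+05:15.
17:00 local − 5h15m = 11:45 UTC.

11:45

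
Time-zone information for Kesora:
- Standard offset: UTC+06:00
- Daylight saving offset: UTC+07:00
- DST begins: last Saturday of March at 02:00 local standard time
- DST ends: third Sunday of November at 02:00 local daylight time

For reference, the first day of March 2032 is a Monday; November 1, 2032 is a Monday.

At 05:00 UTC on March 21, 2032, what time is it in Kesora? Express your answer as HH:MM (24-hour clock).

11:00

1 March 2032 is a Monday, so Saturdays fall on 6, 13, 20, 27; the last is March 27.
1 November 2032 is a Monday, so the first Sunday is November 7 and the third is November 21.
At the standard offset (UTC+06:00), 05:00 UTC + 6h = 11:00 Kesora standard time.
The standard-time date in Kesora, March 21, 2032, is outside the daylight-saving period (27 March – 21 November), so Kesora is on standard time, UTC+06:00.
05:00 UTC + 6h = 11:00 local.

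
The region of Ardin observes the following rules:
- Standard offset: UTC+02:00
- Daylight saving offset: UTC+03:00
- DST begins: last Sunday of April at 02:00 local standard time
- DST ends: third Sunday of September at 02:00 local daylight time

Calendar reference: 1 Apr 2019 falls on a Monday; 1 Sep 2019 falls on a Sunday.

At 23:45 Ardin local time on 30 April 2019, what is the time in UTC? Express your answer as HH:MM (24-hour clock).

1 April 2019 is a Monday, so Sundays fall on 7, 14, 21, 28; the last is April 28.
1 September 2019 is a Sunday, so the first Sunday is September 1 and the third is September 15.
Daylight saving runs 28 April – 15 September; 30 April 2019 is inside that window, so Ardin is at UTC+03:00.
23:45 local − 3h = 20:45 UTC.

20:45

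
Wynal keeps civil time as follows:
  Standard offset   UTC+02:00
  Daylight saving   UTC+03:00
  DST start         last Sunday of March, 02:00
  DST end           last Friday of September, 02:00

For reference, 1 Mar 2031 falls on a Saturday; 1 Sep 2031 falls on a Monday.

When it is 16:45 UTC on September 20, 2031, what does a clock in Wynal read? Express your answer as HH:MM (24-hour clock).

1 March 2031 is a Saturday, so Sundays fall on 2, 9, 16, 23, 30; the last is March 30.
1 September 2031 is a Monday, so Fridays fall on 5, 12, 19, 26; the last is September 26.
At the standard offset (UTC+02:00), 16:45 UTC + 2h = 18:45 Wynal standard time.
The standard-time date in Wynal, September 20, 2031, lies within the daylight-saving period (30 March – 26 September), so Wynal is on daylight time, UTC+03:00.
16:45 UTC + 3h = 19:45 local.

19:45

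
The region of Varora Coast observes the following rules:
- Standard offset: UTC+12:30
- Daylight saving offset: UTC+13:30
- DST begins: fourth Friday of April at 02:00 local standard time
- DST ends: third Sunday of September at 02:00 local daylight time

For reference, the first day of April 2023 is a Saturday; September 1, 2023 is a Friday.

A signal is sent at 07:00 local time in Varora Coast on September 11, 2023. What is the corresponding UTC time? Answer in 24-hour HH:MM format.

1 April 2023 is a Saturday, so the first Friday is April 7 and the fourth is April 28.
1 September 2023 is a Friday, so the first Sunday is September 3 and the third is September 17.
September 11, 2023 lies within the daylight-saving period (28 April – 17 September), so Varora Coast is on daylight time, UTC+13:30.
07:00 local − 13h30m = 17:30 UTC (rolling into the previous day, 10 September 2023).

17:30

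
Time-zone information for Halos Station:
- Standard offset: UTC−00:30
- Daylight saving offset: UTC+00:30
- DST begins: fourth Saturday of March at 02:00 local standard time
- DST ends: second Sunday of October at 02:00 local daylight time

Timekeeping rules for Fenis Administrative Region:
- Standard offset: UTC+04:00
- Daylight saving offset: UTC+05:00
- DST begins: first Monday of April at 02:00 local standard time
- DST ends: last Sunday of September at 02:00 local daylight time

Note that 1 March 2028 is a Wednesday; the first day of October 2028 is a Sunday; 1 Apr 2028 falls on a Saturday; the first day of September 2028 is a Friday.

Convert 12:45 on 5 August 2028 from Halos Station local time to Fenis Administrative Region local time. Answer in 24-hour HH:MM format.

17:15

1 March 2028 is a Wednesday, so the first Saturday is March 4 and the fourth is March 25.
1 October 2028 is a Sunday, so the first Sunday is October 1 and the second is October 8.
5 August 2028 falls between 25 March and 8 October, so daylight saving is in effect and Halos Station is at UTC+00:30.
12:45 Halos Station − 0h30m = 12:15 UTC.
1 April 2028 is a Saturday, so the first Monday is April 3.
1 September 2028 is a Friday, so Sundays fall on 3, 10, 17, 24; the last is September 24.
At the standard offset (UTC+04:00), 12:15 UTC + 4h = 16:15 Fenis Administrative Region standard time.
Daylight saving runs 3 April – 24 September; the standard-time date in Fenis Administrative Region, 5 August 2028, is inside that window, so Fenis Administrative Region is at UTC+05:00.
12:15 UTC + 5h = 17:15 Fenis Administrative Region.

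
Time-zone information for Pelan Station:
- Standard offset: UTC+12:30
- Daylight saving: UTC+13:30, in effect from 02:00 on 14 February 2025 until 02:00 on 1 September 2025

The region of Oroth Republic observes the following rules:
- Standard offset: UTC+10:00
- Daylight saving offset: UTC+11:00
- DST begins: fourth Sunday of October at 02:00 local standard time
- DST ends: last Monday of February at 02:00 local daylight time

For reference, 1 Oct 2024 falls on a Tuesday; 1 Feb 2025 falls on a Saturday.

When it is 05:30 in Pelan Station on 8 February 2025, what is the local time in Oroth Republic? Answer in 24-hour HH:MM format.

8 February 2025 is outside the daylight-saving period (14 February – 1 September), so Pelan Station is on standard time, UTC+12:30.
05:30 Pelan Station − 12h30m = 17:00 UTC (rolling into the previous day, 7 February 2025).
1 October 2024 is a Tuesday, so the first Sunday is October 6 and the fourth is October 27.
1 February 2025 is a Saturday, so Mondays fall on 3, 10, 17, 24; the last is February 24.
At the standard offset (UTC+10:00), 17:00 UTC + 10h = 03:00 Oroth Republic standard time (rolling into the next day, 8 February 2025).
The standard-time date in Oroth Republic, 8 February 2025, lies within the daylight-saving period (27 October 2024 – 24 February 2025), so Oroth Republic is on daylight time, UTC+11:00.
17:00 UTC + 11h = 04:00 Oroth Republic (rolling into the next day, 8 February 2025).

04:00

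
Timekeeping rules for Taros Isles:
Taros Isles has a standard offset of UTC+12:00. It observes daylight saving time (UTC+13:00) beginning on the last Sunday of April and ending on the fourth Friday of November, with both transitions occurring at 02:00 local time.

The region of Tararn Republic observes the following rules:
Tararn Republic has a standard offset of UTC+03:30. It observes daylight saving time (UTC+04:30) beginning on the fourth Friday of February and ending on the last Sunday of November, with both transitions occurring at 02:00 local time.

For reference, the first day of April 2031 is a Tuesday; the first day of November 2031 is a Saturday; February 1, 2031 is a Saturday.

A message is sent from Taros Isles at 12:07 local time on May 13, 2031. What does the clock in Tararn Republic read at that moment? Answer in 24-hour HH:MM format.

1 April 2031 is a Tuesday, so Sundays fall on 6, 13, 20, 27; the last is April 27.
1 November 2031 is a Saturday, so the first Friday is November 7 and the fourth is November 28.
May 13, 2031 falls between 27 April and 28 November, so daylight saving is in effect and Taros Isles is at UTC+13:00.
12:07 Taros Isles − 13h = 23:07 UTC (rolling into the previous day, 12 May 2031).
1 February 2031 is a Saturday, so the first Friday is February 7 and the fourth is February 28.
1 November 2031 is a Saturday, so Sundays fall on 2, 9, 16, 23, 30; the last is November 30.
At the standard offset (UTC+03:30), 23:07 UTC + 3h30m = 02:37 Tararn Republic standard time (rolling into the next day, 13 May 2031).
The standard-time date in Tararn Republic, May 13, 2031, lies within the daylight-saving period (28 February – 30 November), so Tararn Republic is on daylight time, UTC+04:30.
23:07 UTC + 4h30m = 03:37 Tararn Republic (rolling into the next day, 13 May 2031).

03:37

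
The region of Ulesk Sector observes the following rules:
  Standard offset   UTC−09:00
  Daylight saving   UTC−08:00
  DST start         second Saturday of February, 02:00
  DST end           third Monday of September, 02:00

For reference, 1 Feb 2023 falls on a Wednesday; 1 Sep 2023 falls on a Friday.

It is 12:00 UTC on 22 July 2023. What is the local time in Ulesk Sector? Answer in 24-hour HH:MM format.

1 February 2023 is a Wednesday, so the first Saturday is February 4 and the second is February 11.
1 September 2023 is a Friday, so the first Monday is September 4 and the third is September 18.
At the standard offset (UTC−09:00), 12:00 UTC − 9h = 03:00 Ulesk Sector standard time.
Daylight saving runs 11 February – 18 September; the standard-time date in Ulesk Sector, 22 July 2023, is inside that window, so Ulesk Sector is at UTC−08:00.
12:00 UTC − 8h = 04:00 local.

04:00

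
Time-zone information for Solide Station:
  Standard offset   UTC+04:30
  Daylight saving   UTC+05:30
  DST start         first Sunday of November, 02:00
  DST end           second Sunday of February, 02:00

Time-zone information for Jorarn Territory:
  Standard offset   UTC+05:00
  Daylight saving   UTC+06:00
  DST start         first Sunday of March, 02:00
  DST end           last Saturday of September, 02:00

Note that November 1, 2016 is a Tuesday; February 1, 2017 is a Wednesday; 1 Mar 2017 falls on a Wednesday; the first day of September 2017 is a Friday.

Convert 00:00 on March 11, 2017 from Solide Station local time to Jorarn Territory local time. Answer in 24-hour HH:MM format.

01:30

1 November 2016 is a Tuesday, so the first Sunday is November 6.
1 February 2017 is a Wednesday, so the first Sunday is February 5 and the second is February 12.
March 11, 2017 is outside the daylight-saving period (6 November 2016 – 12 February 2017), so Solide Station is on standard time, UTC+04:30.
00:00 Solide Station − 4h30m = 19:30 UTC (rolling into the previous day, 10 March 2017).
1 March 2017 is a Wednesday, so the first Sunday is March 5.
1 September 2017 is a Friday, so Saturdays fall on 2, 9, 16, 23, 30; the last is September 30.
At the standard offset (UTC+05:00), 19:30 UTC + 5h = 00:30 Jorarn Territory standard time (rolling into the next day, 11 March 2017).
Daylight saving runs 5 March – 30 September; the standard-time date in Jorarn Territory, March 11, 2017, is inside that window, so Jorarn Territory is at UTC+06:00.
19:30 UTC + 6h = 01:30 Jorarn Territory (rolling into the next day, 11 March 2017).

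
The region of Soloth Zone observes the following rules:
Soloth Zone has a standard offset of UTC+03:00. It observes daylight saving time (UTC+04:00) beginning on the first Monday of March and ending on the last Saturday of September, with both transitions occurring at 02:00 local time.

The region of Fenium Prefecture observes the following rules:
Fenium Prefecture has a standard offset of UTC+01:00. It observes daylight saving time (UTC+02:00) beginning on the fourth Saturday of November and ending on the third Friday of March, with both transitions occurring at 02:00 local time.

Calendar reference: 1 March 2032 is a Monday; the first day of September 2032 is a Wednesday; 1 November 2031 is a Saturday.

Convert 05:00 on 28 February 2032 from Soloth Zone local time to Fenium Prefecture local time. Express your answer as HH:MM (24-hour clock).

04:00

1 March 2032 is a Monday, so the first Monday is March 1.
1 September 2032 is a Wednesday, so Saturdays fall on 4, 11, 18, 25; the last is September 25.
28 February 2032 does not fall between 1 March and 25 September, so daylight saving is not in effect and Soloth Zone is at UTC+03:00.
05:00 Soloth Zone − 3h = 02:00 UTC.
1 November 2031 is a Saturday, so the first Saturday is November 1 and the fourth is November 22.
1 March 2032 is a Monday, so the first Friday is March 5 and the third is March 19.
At the standard offset (UTC+01:00), 02:00 UTC + 1h = 03:00 Fenium Prefecture standard time.
The standard-time date in Fenium Prefecture, 28 February 2032, falls between 22 November 2031 and 19 March 2032, so daylight saving is in effect and Fenium Prefecture is at UTC+02:00.
02:00 UTC + 2h = 04:00 Fenium Prefecture.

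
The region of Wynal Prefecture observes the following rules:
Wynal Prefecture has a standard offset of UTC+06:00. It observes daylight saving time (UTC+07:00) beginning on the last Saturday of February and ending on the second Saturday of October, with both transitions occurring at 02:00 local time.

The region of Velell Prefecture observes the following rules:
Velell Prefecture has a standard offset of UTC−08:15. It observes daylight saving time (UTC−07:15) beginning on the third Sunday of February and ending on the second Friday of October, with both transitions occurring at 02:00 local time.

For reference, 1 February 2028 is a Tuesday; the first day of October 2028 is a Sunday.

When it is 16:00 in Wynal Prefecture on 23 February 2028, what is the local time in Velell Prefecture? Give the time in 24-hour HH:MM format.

1 February 2028 is a Tuesday, so Saturdays fall on 5, 12, 19, 26; the last is February 26.
1 October 2028 is a Sunday, so the first Saturday is October 7 and the second is October 14.
23 February 2028 is outside the daylight-saving period (26 February – 14 October), so Wynal Prefecture is on standard time, UTC+06:00.
16:00 Wynal Prefecture − 6h = 10:00 UTC.
1 February 2028 is a Tuesday, so the first Sunday is February 6 and the third is February 20.
1 October 2028 is a Sunday, so the first Friday is October 6 and the second is October 13.
At the standard offset (UTC−08:15), 10:00 UTC − 8h15m = 01:45 Velell Prefecture standard time.
Daylight saving runs 20 February – 13 October; the standard-time date in Velell Prefecture, 23 February 2028, is inside that window, so Velell Prefecture is at UTC−07:15.
10:00 UTC − 7h15m = 02:45 Velell Prefecture.

02:45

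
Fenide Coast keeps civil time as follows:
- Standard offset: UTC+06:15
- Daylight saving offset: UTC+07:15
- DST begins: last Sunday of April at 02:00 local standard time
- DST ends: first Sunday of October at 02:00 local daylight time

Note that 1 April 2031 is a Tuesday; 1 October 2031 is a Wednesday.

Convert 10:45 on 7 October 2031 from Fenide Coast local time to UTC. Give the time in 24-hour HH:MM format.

04:30

1 April 2031 is a Tuesday, so Sundays fall on 6, 13, 20, 27; the last is April 27.
1 October 2031 is a Wednesday, so the first Sunday is October 5.
7 October 2031 is outside the daylight-saving period (27 April – 5 October), so Fenide Coast is on standard time, UTC+06:15.
10:45 local − 6h15m = 04:30 UTC.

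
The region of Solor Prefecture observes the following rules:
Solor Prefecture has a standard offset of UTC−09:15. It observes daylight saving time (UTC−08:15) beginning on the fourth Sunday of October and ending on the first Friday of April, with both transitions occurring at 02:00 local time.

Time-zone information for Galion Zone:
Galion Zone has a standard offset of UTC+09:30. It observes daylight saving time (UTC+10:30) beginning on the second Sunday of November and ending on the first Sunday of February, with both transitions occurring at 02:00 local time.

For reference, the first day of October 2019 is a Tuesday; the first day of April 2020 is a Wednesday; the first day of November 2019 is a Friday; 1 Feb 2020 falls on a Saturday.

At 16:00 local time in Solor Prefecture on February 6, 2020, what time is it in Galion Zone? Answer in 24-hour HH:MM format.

1 October 2019 is a Tuesday, so the first Sunday is October 6 and the fourth is October 27.
1 April 2020 is a Wednesday, so the first Friday is April 3.
February 6, 2020 lies within the daylight-saving period (27 October 2019 – 3 April 2020), so Solor Prefecture is on daylight time, UTC−08:15.
16:00 Solor Prefecture + 8h15m = 00:15 UTC (rolling into the next day, 7 February 2020).
1 November 2019 is a Friday, so the first Sunday is November 3 and the second is November 10.
1 February 2020 is a Saturday, so the first Sunday is February 2.
At the standard offset (UTC+09:30), 00:15 UTC + 9h30m = 09:45 Galion Zone standard time.
The standard-time date in Galion Zone, February 7, 2020, is outside the daylight-saving period (10 November 2019 – 2 February 2020), so Galion Zone is on standard time, UTC+09:30.
00:15 UTC + 9h30m = 09:45 Galion Zone.

09:45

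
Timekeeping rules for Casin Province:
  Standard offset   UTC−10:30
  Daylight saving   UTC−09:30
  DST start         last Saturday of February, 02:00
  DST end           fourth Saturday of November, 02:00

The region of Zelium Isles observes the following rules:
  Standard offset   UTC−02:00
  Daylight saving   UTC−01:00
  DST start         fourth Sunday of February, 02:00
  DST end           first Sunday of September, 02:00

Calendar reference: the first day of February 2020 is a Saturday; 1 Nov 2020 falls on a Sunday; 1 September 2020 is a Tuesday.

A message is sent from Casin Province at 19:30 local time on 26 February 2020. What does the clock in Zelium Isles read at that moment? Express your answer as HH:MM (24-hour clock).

05:00

1 February 2020 is a Saturday, so Saturdays fall on 1, 8, 15, 22, 29; the last is February 29.
1 November 2020 is a Sunday, so the first Saturday is November 7 and the fourth is November 28.
Daylight saving runs 29 February – 28 November; 26 February 2020 is outside that window, so Casin Province is on standard time at UTC−10:30.
19:30 Casin Province + 10h30m = 06:00 UTC (rolling into the next day, 27 February 2020).
1 February 2020 is a Saturday, so the first Sunday is February 2 and the fourth is February 23.
1 September 2020 is a Tuesday, so the first Sunday is September 6.
At the standard offset (UTC−02:00), 06:00 UTC − 2h = 04:00 Zelium Isles standard time.
Daylight saving runs 23 February – 6 September; the standard-time date in Zelium Isles, 27 February 2020, is inside that window, so Zelium Isles is at UTC−01:00.
06:00 UTC − 1h = 05:00 Zelium Isles.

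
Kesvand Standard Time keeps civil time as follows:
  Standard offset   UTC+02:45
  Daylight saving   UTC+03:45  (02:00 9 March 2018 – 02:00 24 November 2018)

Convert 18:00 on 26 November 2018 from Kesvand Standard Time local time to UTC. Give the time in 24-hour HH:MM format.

Daylight saving runs 9 March – 24 November; 26 November 2018 is outside that window, so Kesvand Standard Time is on standard time at UTC+02:45.
18:00 local − 2h45m = 15:15 UTC.

15:15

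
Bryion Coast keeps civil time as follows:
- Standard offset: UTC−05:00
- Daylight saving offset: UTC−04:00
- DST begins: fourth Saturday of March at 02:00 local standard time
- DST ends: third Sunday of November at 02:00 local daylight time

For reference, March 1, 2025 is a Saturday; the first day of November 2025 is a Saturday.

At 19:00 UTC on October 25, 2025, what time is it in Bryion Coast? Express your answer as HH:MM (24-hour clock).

15:00

1 March 2025 is a Saturday, so the first Saturday is March 1 and the fourth is March 22.
1 November 2025 is a Saturday, so the first Sunday is November 2 and the third is November 16.
At the standard offset (UTC−05:00), 19:00 UTC − 5h = 14:00 Bryion Coast standard time.
The standard-time date in Bryion Coast, October 25, 2025, lies within the daylight-saving period (22 March – 16 November), so Bryion Coast is on daylight time, UTC−04:00.
19:00 UTC − 4h = 15:00 local.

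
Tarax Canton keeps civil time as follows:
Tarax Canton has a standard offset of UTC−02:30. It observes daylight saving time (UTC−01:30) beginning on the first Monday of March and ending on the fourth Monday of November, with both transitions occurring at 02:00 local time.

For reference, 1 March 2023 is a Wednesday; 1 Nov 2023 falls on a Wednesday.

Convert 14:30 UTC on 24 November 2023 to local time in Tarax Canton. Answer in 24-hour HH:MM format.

13:00

1 March 2023 is a Wednesday, so the first Monday is March 6.
1 November 2023 is a Wednesday, so the first Monday is November 6 and the fourth is November 27.
At the standard offset (UTC−02:30), 14:30 UTC − 2h30m = 12:00 Tarax Canton standard time.
Daylight saving runs 6 March – 27 November; the standard-time date in Tarax Canton, 24 November 2023, is inside that window, so Tarax Canton is at UTC−01:30.
14:30 UTC − 1h30m = 13:00 local.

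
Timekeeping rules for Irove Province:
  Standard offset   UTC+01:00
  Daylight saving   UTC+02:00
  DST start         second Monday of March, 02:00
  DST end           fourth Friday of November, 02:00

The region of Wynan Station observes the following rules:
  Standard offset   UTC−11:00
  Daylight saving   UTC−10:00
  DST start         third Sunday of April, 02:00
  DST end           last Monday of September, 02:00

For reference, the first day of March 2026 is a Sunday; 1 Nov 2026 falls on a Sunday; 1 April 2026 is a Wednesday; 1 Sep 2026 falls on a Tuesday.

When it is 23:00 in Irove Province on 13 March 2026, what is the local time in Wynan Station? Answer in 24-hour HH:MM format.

1 March 2026 is a Sunday, so the first Monday is March 2 and the second is March 9.
1 November 2026 is a Sunday, so the first Friday is November 6 and the fourth is November 27.
13 March 2026 lies within the daylight-saving period (9 March – 27 November), so Irove Province is on daylight time, UTC+02:00.
23:00 Irove Province − 2h = 21:00 UTC.
1 April 2026 is a Wednesday, so the first Sunday is April 5 and the third is April 19.
1 September 2026 is a Tuesday, so Mondays fall on 7, 14, 21, 28; the last is September 28.
At the standard offset (UTC−11:00), 21:00 UTC − 11h = 10:00 Wynan Station standard time.
The standard-time date in Wynan Station, 13 March 2026, does not fall between 19 April and 28 September, so daylight saving is not in effect and Wynan Station is at UTC−11:00.
21:00 UTC − 11h = 10:00 Wynan Station.

10:00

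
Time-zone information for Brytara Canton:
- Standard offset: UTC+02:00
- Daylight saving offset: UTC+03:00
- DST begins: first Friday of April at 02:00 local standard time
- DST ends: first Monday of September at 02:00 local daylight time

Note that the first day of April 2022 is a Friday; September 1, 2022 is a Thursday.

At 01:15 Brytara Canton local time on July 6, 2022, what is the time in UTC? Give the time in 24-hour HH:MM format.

1 April 2022 is a Friday, so the first Friday is April 1.
1 September 2022 is a Thursday, so the first Monday is September 5.
July 6, 2022 lies within the daylight-saving period (1 April – 5 September), so Brytara Canton is on daylight time, UTC+03:00.
01:15 local − 3h = 22:15 UTC (rolling into the previous day, 5 July 2022).

22:15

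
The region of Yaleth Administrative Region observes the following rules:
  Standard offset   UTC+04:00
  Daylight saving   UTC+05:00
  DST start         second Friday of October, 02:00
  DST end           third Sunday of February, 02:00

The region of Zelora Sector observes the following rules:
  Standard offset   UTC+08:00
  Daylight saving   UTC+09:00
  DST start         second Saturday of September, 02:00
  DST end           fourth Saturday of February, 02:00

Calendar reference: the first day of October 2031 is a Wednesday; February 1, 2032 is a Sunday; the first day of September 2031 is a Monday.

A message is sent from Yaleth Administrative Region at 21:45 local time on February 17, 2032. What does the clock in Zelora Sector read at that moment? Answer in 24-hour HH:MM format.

1 October 2031 is a Wednesday, so the first Friday is October 3 and the second is October 10.
1 February 2032 is a Sunday, so the first Sunday is February 1 and the third is February 15.
Daylight saving runs 10 October 2031 – 15 February 2032; February 17, 2032 is outside that window, so Yaleth Administrative Region is on standard time at UTC+04:00.
21:45 Yaleth Administrative Region − 4h = 17:45 UTC.
1 September 2031 is a Monday, so the first Saturday is September 6 and the second is September 13.
1 February 2032 is a Sunday, so the first Saturday is February 7 and the fourth is February 28.
At the standard offset (UTC+08:00), 17:45 UTC + 8h = 01:45 Zelora Sector standard time (rolling into the next day, 18 February 2032).
The standard-time date in Zelora Sector, February 18, 2032, falls between 13 September 2031 and 28 February 2032, so daylight saving is in effect and Zelora Sector is at UTC+09:00.
17:45 UTC + 9h = 02:45 Zelora Sector (rolling into the next day, 18 February 2032).

02:45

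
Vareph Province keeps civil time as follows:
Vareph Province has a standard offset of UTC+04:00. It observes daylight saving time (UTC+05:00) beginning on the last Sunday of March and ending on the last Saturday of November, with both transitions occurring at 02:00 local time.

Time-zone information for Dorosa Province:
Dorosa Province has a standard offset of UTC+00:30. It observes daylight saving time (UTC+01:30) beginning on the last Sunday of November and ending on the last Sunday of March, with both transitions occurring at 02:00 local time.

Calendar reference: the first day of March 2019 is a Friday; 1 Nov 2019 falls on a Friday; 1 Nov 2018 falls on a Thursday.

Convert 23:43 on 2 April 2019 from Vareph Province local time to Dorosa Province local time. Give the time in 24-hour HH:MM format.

1 March 2019 is a Friday, so Sundays fall on 3, 10, 17, 24, 31; the last is March 31.
1 November 2019 is a Friday, so Saturdays fall on 2, 9, 16, 23, 30; the last is November 30.
2 April 2019 falls between 31 March and 30 November, so daylight saving is in effect and Vareph Province is at UTC+05:00.
23:43 Vareph Province − 5h = 18:43 UTC.
1 November 2018 is a Thursday, so Sundays fall on 4, 11, 18, 25; the last is November 25.
1 March 2019 is a Friday, so Sundays fall on 3, 10, 17, 24, 31; the last is March 31.
At the standard offset (UTC+00:30), 18:43 UTC + 0h30m = 19:13 Dorosa Province standard time.
The standard-time date in Dorosa Province, 2 April 2019, does not fall between 25 November 2018 and 31 March 2019, so daylight saving is not in effect and Dorosa Province is at UTC+00:30.
18:43 UTC + 0h30m = 19:13 Dorosa Province.

19:13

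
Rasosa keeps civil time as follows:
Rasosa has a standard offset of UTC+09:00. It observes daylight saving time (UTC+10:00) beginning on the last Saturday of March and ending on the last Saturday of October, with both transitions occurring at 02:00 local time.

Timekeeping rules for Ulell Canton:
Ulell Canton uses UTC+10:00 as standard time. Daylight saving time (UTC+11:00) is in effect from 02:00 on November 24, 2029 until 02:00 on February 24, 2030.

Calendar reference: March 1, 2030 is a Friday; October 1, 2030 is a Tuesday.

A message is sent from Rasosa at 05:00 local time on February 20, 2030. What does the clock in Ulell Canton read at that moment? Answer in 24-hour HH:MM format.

07:00

1 March 2030 is a Friday, so Saturdays fall on 2, 9, 16, 23, 30; the last is March 30.
1 October 2030 is a Tuesday, so Saturdays fall on 5, 12, 19, 26; the last is October 26.
February 20, 2030 does not fall between 30 March and 26 October, so daylight saving is not in effect and Rasosa is at UTC+09:00.
05:00 Rasosa − 9h = 20:00 UTC (rolling into the previous day, 19 February 2030).
At the standard offset (UTC+10:00), 20:00 UTC + 10h = 06:00 Ulell Canton standard time (rolling into the next day, 20 February 2030).
Daylight saving runs 24 November 2029 – 24 February 2030; the standard-time date in Ulell Canton, February 20, 2030, is inside that window, so Ulell Canton is at UTC+11:00.
20:00 UTC + 11h = 07:00 Ulell Canton (rolling into the next day, 20 February 2030).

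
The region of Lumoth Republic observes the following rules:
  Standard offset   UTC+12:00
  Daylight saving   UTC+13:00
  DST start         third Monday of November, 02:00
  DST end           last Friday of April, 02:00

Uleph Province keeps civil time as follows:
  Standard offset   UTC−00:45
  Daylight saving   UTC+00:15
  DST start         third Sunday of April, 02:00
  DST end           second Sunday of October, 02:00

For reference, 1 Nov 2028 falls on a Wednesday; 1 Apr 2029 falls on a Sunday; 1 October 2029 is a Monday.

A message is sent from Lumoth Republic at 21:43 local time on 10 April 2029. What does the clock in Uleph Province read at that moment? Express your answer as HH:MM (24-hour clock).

07:58

1 November 2028 is a Wednesday, so the first Monday is November 6 and the third is November 20.
1 April 2029 is a Sunday, so Fridays fall on 6, 13, 20, 27; the last is April 27.
10 April 2029 falls between 20 November 2028 and 27 April 2029, so daylight saving is in effect and Lumoth Republic is at UTC+13:00.
21:43 Lumoth Republic − 13h = 08:43 UTC.
1 April 2029 is a Sunday, so the first Sunday is April 1 and the third is April 15.
1 October 2029 is a Monday, so the first Sunday is October 7 and the second is October 14.
At the standard offset (UTC−00:45), 08:43 UTC − 0h45m = 07:58 Uleph Province standard time.
Daylight saving runs 15 April – 14 October; the standard-time date in Uleph Province, 10 April 2029, is outside that window, so Uleph Province is on standard time at UTC−00:45.
08:43 UTC − 0h45m = 07:58 Uleph Province.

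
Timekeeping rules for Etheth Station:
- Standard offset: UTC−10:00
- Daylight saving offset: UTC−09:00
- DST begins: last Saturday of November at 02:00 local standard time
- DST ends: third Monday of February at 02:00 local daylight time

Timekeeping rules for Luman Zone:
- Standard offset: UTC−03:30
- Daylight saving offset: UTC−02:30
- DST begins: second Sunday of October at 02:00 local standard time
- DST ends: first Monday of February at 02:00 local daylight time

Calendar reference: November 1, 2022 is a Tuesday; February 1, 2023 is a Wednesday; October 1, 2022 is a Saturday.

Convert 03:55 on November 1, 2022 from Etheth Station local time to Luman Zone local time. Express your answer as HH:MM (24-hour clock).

1 November 2022 is a Tuesday, so Saturdays fall on 5, 12, 19, 26; the last is November 26.
1 February 2023 is a Wednesday, so the first Monday is February 6 and the third is February 20.
Daylight saving runs 26 November 2022 – 20 February 2023; November 1, 2022 is outside that window, so Etheth Station is on standard time at UTC−10:00.
03:55 Etheth Station + 10h = 13:55 UTC.
1 October 2022 is a Saturday, so the first Sunday is October 2 and the second is October 9.
1 February 2023 is a Wednesday, so the first Monday is February 6.
At the standard offset (UTC−03:30), 13:55 UTC − 3h30m = 10:25 Luman Zone standard time.
The standard-time date in Luman Zone, November 1, 2022, lies within the daylight-saving period (9 October 2022 – 6 February 2023), so Luman Zone is on daylight time, UTC−02:30.
13:55 UTC − 2h30m = 11:25 Luman Zone.

11:25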